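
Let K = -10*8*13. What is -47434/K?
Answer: 23717/520 ≈ 45.610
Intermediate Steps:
K = -1040 (K = -80*13 = -1040)
-47434/K = -47434/(-1040) = -47434*(-1/1040) = 23717/520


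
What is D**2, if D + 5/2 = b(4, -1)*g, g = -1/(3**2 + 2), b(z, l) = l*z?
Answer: 2209/484 ≈ 4.5640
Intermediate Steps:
g = -1/11 (g = -1/(9 + 2) = -1/11 ≈ -0.090909)
D = -47/22 (D = -5/2 - 1*4*(-1/11) = -5/2 - 4*(-1/11) = -5/2 + 4/11 = -47/22 ≈ -2.1364)
D**2 = (-47/22)**2 = 2209/484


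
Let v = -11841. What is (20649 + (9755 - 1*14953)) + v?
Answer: 3610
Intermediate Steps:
(20649 + (9755 - 1*14953)) + v = (20649 + (9755 - 1*14953)) - 11841 = (20649 + (9755 - 14953)) - 11841 = (20649 - 5198) - 11841 = 15451 - 11841 = 3610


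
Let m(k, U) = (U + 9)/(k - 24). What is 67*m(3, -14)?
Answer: 335/21 ≈ 15.952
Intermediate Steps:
m(k, U) = (9 + U)/(-24 + k)
67*m(3, -14) = 67*((9 - 14)/(-24 + 3)) = 67*(-5/(-21)) = 67*(-1/21*(-5)) = 67*(5/21) = 335/21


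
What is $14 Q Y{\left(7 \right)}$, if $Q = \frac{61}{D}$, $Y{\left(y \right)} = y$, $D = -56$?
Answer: $- \frac{427}{4} \approx -106.75$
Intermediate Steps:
$Q = - \frac{61}{56}$ ($Q = \frac{61}{-56} = 61 \left(- \frac{1}{56}\right) = - \frac{61}{56} \approx -1.0893$)
$14 Q Y{\left(7 \right)} = 14 \left(- \frac{61}{56}\right) 7 = \left(- \frac{61}{4}\right) 7 = - \frac{427}{4}$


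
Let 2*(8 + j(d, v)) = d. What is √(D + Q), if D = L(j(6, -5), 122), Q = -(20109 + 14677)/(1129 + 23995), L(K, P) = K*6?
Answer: I*√4952606186/12562 ≈ 5.6022*I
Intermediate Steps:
j(d, v) = -8 + d/2
L(K, P) = 6*K
Q = -17393/12562 (Q = -34786/25124 = -1*17393/12562 = -17393/12562 ≈ -1.3846)
D = -30 (D = 6*(-8 + (½)*6) = 6*(-8 + 3) = 6*(-5) = -30)
√(D + Q) = √(-30 - 17393/12562) = √(-394253/12562) = I*√4952606186/12562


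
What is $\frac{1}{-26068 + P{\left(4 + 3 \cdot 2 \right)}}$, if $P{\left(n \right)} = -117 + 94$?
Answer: $- \frac{1}{26091} \approx -3.8327 \cdot 10^{-5}$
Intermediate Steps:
$P{\left(n \right)} = -23$
$\frac{1}{-26068 + P{\left(4 + 3 \cdot 2 \right)}} = \frac{1}{-26068 - 23} = \frac{1}{-26091} = - \frac{1}{26091}$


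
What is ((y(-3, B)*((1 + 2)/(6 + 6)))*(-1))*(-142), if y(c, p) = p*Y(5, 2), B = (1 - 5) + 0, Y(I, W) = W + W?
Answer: -568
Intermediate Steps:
Y(I, W) = 2*W
B = -4 (B = -4 + 0 = -4)
y(c, p) = 4*p (y(c, p) = p*(2*2) = p*4 = 4*p)
((y(-3, B)*((1 + 2)/(6 + 6)))*(-1))*(-142) = (((4*(-4))*((1 + 2)/(6 + 6)))*(-1))*(-142) = (-48/12*(-1))*(-142) = (-16*1/4*(-1))*(-142) = -4*(-1)*(-142) = 4*(-142) = -568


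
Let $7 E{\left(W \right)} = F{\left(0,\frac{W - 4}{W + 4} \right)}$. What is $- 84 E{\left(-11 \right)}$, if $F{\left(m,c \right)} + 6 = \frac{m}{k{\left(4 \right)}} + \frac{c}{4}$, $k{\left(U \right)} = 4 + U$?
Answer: $\frac{459}{7} \approx 65.571$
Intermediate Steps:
$F{\left(m,c \right)} = -6 + \frac{c}{4} + \frac{m}{8}$ ($F{\left(m,c \right)} = -6 + \left(\frac{m}{4 + 4} + \frac{c}{4}\right) = -6 + \left(\frac{m}{8} + c \frac{1}{4}\right) = -6 + \left(m \frac{1}{8} + \frac{c}{4}\right) = -6 + \left(\frac{m}{8} + \frac{c}{4}\right) = -6 + \left(\frac{c}{4} + \frac{m}{8}\right) = -6 + \frac{c}{4} + \frac{m}{8}$)
$E{\left(W \right)} = - \frac{6}{7} + \frac{-4 + W}{28 \left(4 + W\right)}$ ($E{\left(W \right)} = \frac{-6 + \frac{\left(W - 4\right) \frac{1}{W + 4}}{4} + \frac{1}{8} \cdot 0}{7} = \frac{-6 + \frac{\left(-4 + W\right) \frac{1}{4 + W}}{4} + 0}{7} = \frac{-6 + \frac{\frac{1}{4 + W} \left(-4 + W\right)}{4} + 0}{7} = \frac{-6 + \frac{-4 + W}{4 \left(4 + W\right)} + 0}{7} = \frac{-6 + \frac{-4 + W}{4 \left(4 + W\right)}}{7} = - \frac{6}{7} + \frac{-4 + W}{28 \left(4 + W\right)}$)
$- 84 E{\left(-11 \right)} = - 84 \frac{-100 - -253}{28 \left(4 - 11\right)} = - 84 \frac{-100 + 253}{28 \left(-7\right)} = - 84 \cdot \frac{1}{28} \left(- \frac{1}{7}\right) 153 = \left(-84\right) \left(- \frac{153}{196}\right) = \frac{459}{7}$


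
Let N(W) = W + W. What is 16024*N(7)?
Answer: 224336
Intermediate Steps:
N(W) = 2*W
16024*N(7) = 16024*(2*7) = 16024*14 = 224336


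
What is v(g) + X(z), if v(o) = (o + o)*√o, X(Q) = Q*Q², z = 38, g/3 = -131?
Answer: 54872 - 786*I*√393 ≈ 54872.0 - 15582.0*I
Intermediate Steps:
g = -393 (g = 3*(-131) = -393)
X(Q) = Q³
v(o) = 2*o^(3/2) (v(o) = (2*o)*√o = 2*o^(3/2))
v(g) + X(z) = 2*(-393)^(3/2) + 38³ = 2*(-393*I*√393) + 54872 = -786*I*√393 + 54872 = 54872 - 786*I*√393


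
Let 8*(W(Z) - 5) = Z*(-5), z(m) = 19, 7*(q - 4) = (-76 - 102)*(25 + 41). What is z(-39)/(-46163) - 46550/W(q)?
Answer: -1504235339/33975968 ≈ -44.273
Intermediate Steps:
q = -11720/7 (q = 4 + ((-76 - 102)*(25 + 41))/7 = 4 + (-178*66)/7 = 4 + (⅐)*(-11748) = 4 - 11748/7 = -11720/7 ≈ -1674.3)
W(Z) = 5 - 5*Z/8 (W(Z) = 5 + (Z*(-5))/8 = 5 + (-5*Z)/8 = 5 - 5*Z/8)
z(-39)/(-46163) - 46550/W(q) = 19/(-46163) - 46550/(5 - 5/8*(-11720/7)) = 19*(-1/46163) - 46550/(5 + 7325/7) = -19/46163 - 46550/7360/7 = -19/46163 - 46550*7/7360 = -19/46163 - 32585/736 = -1504235339/33975968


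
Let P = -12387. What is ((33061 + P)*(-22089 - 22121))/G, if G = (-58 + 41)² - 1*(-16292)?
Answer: -913997540/16581 ≈ -55123.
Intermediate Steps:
G = 16581 (G = (-17)² + 16292 = 289 + 16292 = 16581)
((33061 + P)*(-22089 - 22121))/G = ((33061 - 12387)*(-22089 - 22121))/16581 = (20674*(-44210))*(1/16581) = -913997540*1/16581 = -913997540/16581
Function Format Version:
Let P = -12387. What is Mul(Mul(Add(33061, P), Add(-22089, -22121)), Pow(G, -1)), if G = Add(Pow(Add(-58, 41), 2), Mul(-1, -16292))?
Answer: Rational(-913997540, 16581) ≈ -55123.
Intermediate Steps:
G = 16581 (G = Add(Pow(-17, 2), 16292) = Add(289, 16292) = 16581)
Mul(Mul(Add(33061, P), Add(-22089, -22121)), Pow(G, -1)) = Mul(Mul(Add(33061, -12387), Add(-22089, -22121)), Pow(16581, -1)) = Mul(Mul(20674, -44210), Rational(1, 16581)) = Mul(-913997540, Rational(1, 16581)) = Rational(-913997540, 16581)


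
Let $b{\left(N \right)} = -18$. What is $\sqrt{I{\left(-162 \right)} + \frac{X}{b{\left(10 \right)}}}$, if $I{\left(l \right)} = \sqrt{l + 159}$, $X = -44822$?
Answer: $\frac{\sqrt{22411 + 9 i \sqrt{3}}}{3} \approx 49.901 + 0.017355 i$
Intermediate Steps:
$I{\left(l \right)} = \sqrt{159 + l}$
$\sqrt{I{\left(-162 \right)} + \frac{X}{b{\left(10 \right)}}} = \sqrt{\sqrt{159 - 162} - \frac{44822}{-18}} = \sqrt{\sqrt{-3} - - \frac{22411}{9}} = \sqrt{i \sqrt{3} + \frac{22411}{9}} = \sqrt{\frac{22411}{9} + i \sqrt{3}}$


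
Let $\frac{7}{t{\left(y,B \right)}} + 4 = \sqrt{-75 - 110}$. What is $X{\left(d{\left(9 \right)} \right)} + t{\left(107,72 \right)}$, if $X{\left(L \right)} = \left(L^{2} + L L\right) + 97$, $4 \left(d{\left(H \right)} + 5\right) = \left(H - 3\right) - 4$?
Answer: $\frac{55219}{402} - \frac{7 i \sqrt{185}}{201} \approx 137.36 - 0.47368 i$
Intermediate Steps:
$t{\left(y,B \right)} = \frac{7}{-4 + i \sqrt{185}}$ ($t{\left(y,B \right)} = \frac{7}{-4 + \sqrt{-75 - 110}} = \frac{7}{-4 + \sqrt{-185}} = \frac{7}{-4 + i \sqrt{185}}$)
$d{\left(H \right)} = - \frac{27}{4} + \frac{H}{4}$ ($d{\left(H \right)} = -5 + \frac{\left(H - 3\right) - 4}{4} = -5 + \frac{\left(-3 + H\right) - 4}{4} = -5 + \frac{-7 + H}{4} = -5 + \left(- \frac{7}{4} + \frac{H}{4}\right) = - \frac{27}{4} + \frac{H}{4}$)
$X{\left(L \right)} = 97 + 2 L^{2}$ ($X{\left(L \right)} = \left(L^{2} + L^{2}\right) + 97 = 2 L^{2} + 97 = 97 + 2 L^{2}$)
$X{\left(d{\left(9 \right)} \right)} + t{\left(107,72 \right)} = \left(97 + 2 \left(- \frac{27}{4} + \frac{1}{4} \cdot 9\right)^{2}\right) - \left(\frac{28}{201} + \frac{7 i \sqrt{185}}{201}\right) = \left(97 + 2 \left(- \frac{27}{4} + \frac{9}{4}\right)^{2}\right) - \left(\frac{28}{201} + \frac{7 i \sqrt{185}}{201}\right) = \left(97 + 2 \left(- \frac{9}{2}\right)^{2}\right) - \left(\frac{28}{201} + \frac{7 i \sqrt{185}}{201}\right) = \left(97 + 2 \cdot \frac{81}{4}\right) - \left(\frac{28}{201} + \frac{7 i \sqrt{185}}{201}\right) = \left(97 + \frac{81}{2}\right) - \left(\frac{28}{201} + \frac{7 i \sqrt{185}}{201}\right) = \frac{275}{2} - \left(\frac{28}{201} + \frac{7 i \sqrt{185}}{201}\right) = \frac{55219}{402} - \frac{7 i \sqrt{185}}{201}$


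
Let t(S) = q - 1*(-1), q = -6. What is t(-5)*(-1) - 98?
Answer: -93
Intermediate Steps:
t(S) = -5 (t(S) = -6 - 1*(-1) = -6 + 1 = -5)
t(-5)*(-1) - 98 = -5*(-1) - 98 = 5 - 98 = -93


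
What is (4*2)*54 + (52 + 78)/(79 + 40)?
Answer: 51538/119 ≈ 433.09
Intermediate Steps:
(4*2)*54 + (52 + 78)/(79 + 40) = 8*54 + 130/119 = 432 + 130*(1/119) = 432 + 130/119 = 51538/119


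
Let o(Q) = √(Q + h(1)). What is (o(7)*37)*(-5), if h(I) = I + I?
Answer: -555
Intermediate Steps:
h(I) = 2*I
o(Q) = √(2 + Q) (o(Q) = √(Q + 2*1) = √(Q + 2) = √(2 + Q))
(o(7)*37)*(-5) = (√(2 + 7)*37)*(-5) = (√9*37)*(-5) = (3*37)*(-5) = 111*(-5) = -555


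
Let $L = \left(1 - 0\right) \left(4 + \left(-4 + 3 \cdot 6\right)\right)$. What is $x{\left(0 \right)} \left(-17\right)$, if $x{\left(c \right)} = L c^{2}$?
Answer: $0$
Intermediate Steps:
$L = 18$ ($L = \left(1 + 0\right) \left(4 + \left(-4 + 18\right)\right) = 1 \left(4 + 14\right) = 1 \cdot 18 = 18$)
$x{\left(c \right)} = 18 c^{2}$
$x{\left(0 \right)} \left(-17\right) = 18 \cdot 0^{2} \left(-17\right) = 18 \cdot 0 \left(-17\right) = 0 \left(-17\right) = 0$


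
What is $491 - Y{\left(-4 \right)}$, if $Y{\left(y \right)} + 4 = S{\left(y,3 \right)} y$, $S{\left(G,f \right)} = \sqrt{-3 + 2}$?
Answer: $495 + 4 i \approx 495.0 + 4.0 i$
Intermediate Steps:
$S{\left(G,f \right)} = i$ ($S{\left(G,f \right)} = \sqrt{-1} = i$)
$Y{\left(y \right)} = -4 + i y$
$491 - Y{\left(-4 \right)} = 491 - \left(-4 + i \left(-4\right)\right) = 491 - \left(-4 - 4 i\right) = 491 + \left(4 + 4 i\right) = 495 + 4 i$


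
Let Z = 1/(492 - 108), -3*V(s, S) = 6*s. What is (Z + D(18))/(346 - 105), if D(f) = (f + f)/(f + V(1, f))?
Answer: 865/92544 ≈ 0.0093469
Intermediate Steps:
V(s, S) = -2*s
Z = 1/384 ≈ 0.0026042
D(f) = 2*f/(-2 + f) (D(f) = (f + f)/(f - 2*1) = (2*f)/(f - 2) = (2*f)/(-2 + f) = 2*f/(-2 + f))
(Z + D(18))/(346 - 105) = (1/384 + 2*18/(-2 + 18))/(346 - 105) = (1/384 + 2*18/16)/241 = (1/384 + 2*18*(1/16))*(1/241) = (1/384 + 9/4)*(1/241) = (865/384)*(1/241) = 865/92544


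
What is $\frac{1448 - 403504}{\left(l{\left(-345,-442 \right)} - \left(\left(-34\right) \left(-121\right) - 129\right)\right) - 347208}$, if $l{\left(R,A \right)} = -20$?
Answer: $\frac{402056}{351213} \approx 1.1448$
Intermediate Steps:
$\frac{1448 - 403504}{\left(l{\left(-345,-442 \right)} - \left(\left(-34\right) \left(-121\right) - 129\right)\right) - 347208} = \frac{1448 - 403504}{\left(-20 - \left(\left(-34\right) \left(-121\right) - 129\right)\right) - 347208} = - \frac{402056}{\left(-20 - \left(4114 - 129\right)\right) - 347208} = - \frac{402056}{\left(-20 - 3985\right) - 347208} = - \frac{402056}{-4005 - 347208} = - \frac{402056}{-351213} = \left(-402056\right) \left(- \frac{1}{351213}\right) = \frac{402056}{351213}$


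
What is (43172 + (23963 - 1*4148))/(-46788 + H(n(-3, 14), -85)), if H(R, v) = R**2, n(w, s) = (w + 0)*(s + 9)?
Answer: -62987/42027 ≈ -1.4987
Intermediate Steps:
n(w, s) = w*(9 + s)
(43172 + (23963 - 1*4148))/(-46788 + H(n(-3, 14), -85)) = (43172 + (23963 - 1*4148))/(-46788 + (-3*(9 + 14))**2) = (43172 + (23963 - 4148))/(-46788 + (-3*23)**2) = (43172 + 19815)/(-46788 + (-69)**2) = 62987/(-46788 + 4761) = 62987/(-42027) = 62987*(-1/42027) = -62987/42027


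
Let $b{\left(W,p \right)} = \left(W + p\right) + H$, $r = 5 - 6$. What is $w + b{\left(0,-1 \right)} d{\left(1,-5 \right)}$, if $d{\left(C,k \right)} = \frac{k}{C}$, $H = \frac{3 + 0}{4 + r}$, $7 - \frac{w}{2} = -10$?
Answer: $34$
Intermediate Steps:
$r = -1$ ($r = 5 - 6 = -1$)
$w = 34$ ($w = 14 - -20 = 14 + 20 = 34$)
$H = 1$ ($H = \frac{3 + 0}{4 - 1} = \frac{3}{3} = 3 \cdot \frac{1}{3} = 1$)
$b{\left(W,p \right)} = 1 + W + p$ ($b{\left(W,p \right)} = \left(W + p\right) + 1 = 1 + W + p$)
$w + b{\left(0,-1 \right)} d{\left(1,-5 \right)} = 34 + \left(1 + 0 - 1\right) \left(- \frac{5}{1}\right) = 34 + 0 \left(\left(-5\right) 1\right) = 34 + 0 \left(-5\right) = 34 + 0 = 34$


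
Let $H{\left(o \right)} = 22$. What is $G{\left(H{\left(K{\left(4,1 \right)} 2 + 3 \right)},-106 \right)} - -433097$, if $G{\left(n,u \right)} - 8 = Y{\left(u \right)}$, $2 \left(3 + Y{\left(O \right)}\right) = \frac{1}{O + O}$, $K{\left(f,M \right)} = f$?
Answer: $\frac{183635247}{424} \approx 4.331 \cdot 10^{5}$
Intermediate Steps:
$Y{\left(O \right)} = -3 + \frac{1}{4 O}$ ($Y{\left(O \right)} = -3 + \frac{1}{2 \left(O + O\right)} = -3 + \frac{1}{2 \cdot 2 O} = -3 + \frac{\frac{1}{2} \frac{1}{O}}{2} = -3 + \frac{1}{4 O}$)
$G{\left(n,u \right)} = 5 + \frac{1}{4 u}$ ($G{\left(n,u \right)} = 8 - \left(3 - \frac{1}{4 u}\right) = 5 + \frac{1}{4 u}$)
$G{\left(H{\left(K{\left(4,1 \right)} 2 + 3 \right)},-106 \right)} - -433097 = \left(5 + \frac{1}{4 \left(-106\right)}\right) - -433097 = \left(5 + \frac{1}{4} \left(- \frac{1}{106}\right)\right) + 433097 = \left(5 - \frac{1}{424}\right) + 433097 = \frac{2119}{424} + 433097 = \frac{183635247}{424}$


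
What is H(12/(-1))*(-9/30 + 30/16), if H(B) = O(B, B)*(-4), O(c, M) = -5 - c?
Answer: -441/10 ≈ -44.100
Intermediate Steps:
H(B) = 20 + 4*B (H(B) = (-5 - B)*(-4) = 20 + 4*B)
H(12/(-1))*(-9/30 + 30/16) = (20 + 4*(12/(-1)))*(-9/30 + 30/16) = (20 + 4*(12*(-1)))*(-9*1/30 + 30*(1/16)) = (20 + 4*(-12))*(-3/10 + 15/8) = (20 - 48)*(63/40) = -28*63/40 = -441/10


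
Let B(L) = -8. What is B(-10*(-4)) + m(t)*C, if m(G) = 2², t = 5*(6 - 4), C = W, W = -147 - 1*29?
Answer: -712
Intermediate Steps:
W = -176 (W = -147 - 29 = -176)
C = -176
t = 10 (t = 5*2 = 10)
m(G) = 4
B(-10*(-4)) + m(t)*C = -8 + 4*(-176) = -8 - 704 = -712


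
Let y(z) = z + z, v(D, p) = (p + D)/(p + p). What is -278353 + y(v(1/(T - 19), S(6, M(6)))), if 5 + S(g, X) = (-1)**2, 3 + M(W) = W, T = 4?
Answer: -16701119/60 ≈ -2.7835e+5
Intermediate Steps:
M(W) = -3 + W
S(g, X) = -4 (S(g, X) = -5 + (-1)**2 = -5 + 1 = -4)
v(D, p) = (D + p)/(2*p) (v(D, p) = (D + p)/((2*p)) = (D + p)*(1/(2*p)) = (D + p)/(2*p))
y(z) = 2*z
-278353 + y(v(1/(T - 19), S(6, M(6)))) = -278353 + 2*((1/2)*(1/(4 - 19) - 4)/(-4)) = -278353 + 2*((1/2)*(-1/4)*(1/(-15) - 4)) = -278353 + 2*((1/2)*(-1/4)*(-1/15 - 4)) = -278353 + 2*((1/2)*(-1/4)*(-61/15)) = -278353 + 2*(61/120) = -278353 + 61/60 = -16701119/60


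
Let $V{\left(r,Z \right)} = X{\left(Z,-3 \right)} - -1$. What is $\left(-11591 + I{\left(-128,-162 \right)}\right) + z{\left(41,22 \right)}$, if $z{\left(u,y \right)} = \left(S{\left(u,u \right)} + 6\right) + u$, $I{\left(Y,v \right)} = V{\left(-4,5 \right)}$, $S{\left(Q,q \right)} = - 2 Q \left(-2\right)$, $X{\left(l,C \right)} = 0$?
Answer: $-11379$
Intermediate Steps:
$S{\left(Q,q \right)} = 4 Q$
$V{\left(r,Z \right)} = 1$ ($V{\left(r,Z \right)} = 0 - -1 = 0 + 1 = 1$)
$I{\left(Y,v \right)} = 1$
$z{\left(u,y \right)} = 6 + 5 u$ ($z{\left(u,y \right)} = \left(4 u + 6\right) + u = \left(6 + 4 u\right) + u = 6 + 5 u$)
$\left(-11591 + I{\left(-128,-162 \right)}\right) + z{\left(41,22 \right)} = \left(-11591 + 1\right) + \left(6 + 5 \cdot 41\right) = -11590 + \left(6 + 205\right) = -11590 + 211 = -11379$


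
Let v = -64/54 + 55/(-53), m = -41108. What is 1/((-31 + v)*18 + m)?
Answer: -159/6631256 ≈ -2.3977e-5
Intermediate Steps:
v = -3181/1431 (v = -64*1/54 + 55*(-1/53) = -32/27 - 55/53 = -3181/1431 ≈ -2.2229)
1/((-31 + v)*18 + m) = 1/((-31 - 3181/1431)*18 - 41108) = 1/(-47542/1431*18 - 41108) = 1/(-95084/159 - 41108) = 1/(-6631256/159) = -159/6631256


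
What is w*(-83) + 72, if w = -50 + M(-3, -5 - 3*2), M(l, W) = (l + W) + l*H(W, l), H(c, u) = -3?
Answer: 4637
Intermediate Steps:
M(l, W) = W - 2*l (M(l, W) = (l + W) + l*(-3) = (W + l) - 3*l = W - 2*l)
w = -55 (w = -50 + ((-5 - 3*2) - 2*(-3)) = -50 + ((-5 - 1*6) + 6) = -50 + ((-5 - 6) + 6) = -50 + (-11 + 6) = -50 - 5 = -55)
w*(-83) + 72 = -55*(-83) + 72 = 4565 + 72 = 4637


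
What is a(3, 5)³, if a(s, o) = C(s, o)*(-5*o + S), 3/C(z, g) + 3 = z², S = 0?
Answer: -15625/8 ≈ -1953.1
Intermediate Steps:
C(z, g) = 3/(-3 + z²)
a(s, o) = -15*o/(-3 + s²) (a(s, o) = (3/(-3 + s²))*(-5*o + 0) = (3/(-3 + s²))*(-5*o) = -15*o/(-3 + s²))
a(3, 5)³ = (-15*5/(-3 + 3²))³ = (-15*5/(-3 + 9))³ = (-15*5/6)³ = (-15*5*⅙)³ = (-25/2)³ = -15625/8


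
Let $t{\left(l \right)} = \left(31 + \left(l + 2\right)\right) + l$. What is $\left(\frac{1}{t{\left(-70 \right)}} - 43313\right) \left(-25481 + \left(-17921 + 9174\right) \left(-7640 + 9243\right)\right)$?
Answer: $\frac{65100347633624}{107} \approx 6.0841 \cdot 10^{11}$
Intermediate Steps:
$t{\left(l \right)} = 33 + 2 l$ ($t{\left(l \right)} = \left(31 + \left(2 + l\right)\right) + l = \left(33 + l\right) + l = 33 + 2 l$)
$\left(\frac{1}{t{\left(-70 \right)}} - 43313\right) \left(-25481 + \left(-17921 + 9174\right) \left(-7640 + 9243\right)\right) = \left(\frac{1}{33 + 2 \left(-70\right)} - 43313\right) \left(-25481 + \left(-17921 + 9174\right) \left(-7640 + 9243\right)\right) = \left(\frac{1}{33 - 140} - 43313\right) \left(-25481 - 14021441\right) = \left(\frac{1}{-107} - 43313\right) \left(-25481 - 14021441\right) = \left(- \frac{1}{107} - 43313\right) \left(-14046922\right) = \left(- \frac{4634492}{107}\right) \left(-14046922\right) = \frac{65100347633624}{107}$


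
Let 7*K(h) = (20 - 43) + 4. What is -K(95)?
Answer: 19/7 ≈ 2.7143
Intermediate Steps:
K(h) = -19/7 (K(h) = ((20 - 43) + 4)/7 = (-23 + 4)/7 = (⅐)*(-19) = -19/7)
-K(95) = -1*(-19/7) = 19/7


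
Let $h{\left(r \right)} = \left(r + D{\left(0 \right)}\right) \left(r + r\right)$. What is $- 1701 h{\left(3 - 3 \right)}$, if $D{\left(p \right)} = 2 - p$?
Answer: $0$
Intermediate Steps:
$h{\left(r \right)} = 2 r \left(2 + r\right)$ ($h{\left(r \right)} = \left(r + \left(2 - 0\right)\right) \left(r + r\right) = \left(r + \left(2 + 0\right)\right) 2 r = \left(r + 2\right) 2 r = \left(2 + r\right) 2 r = 2 r \left(2 + r\right)$)
$- 1701 h{\left(3 - 3 \right)} = - 1701 \cdot 2 \left(3 - 3\right) \left(2 + \left(3 - 3\right)\right) = - 1701 \cdot 2 \cdot 0 \left(2 + 0\right) = - 1701 \cdot 2 \cdot 0 \cdot 2 = \left(-1701\right) 0 = 0$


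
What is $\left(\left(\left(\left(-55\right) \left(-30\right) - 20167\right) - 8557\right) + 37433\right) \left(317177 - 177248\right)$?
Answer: $1449524511$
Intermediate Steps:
$\left(\left(\left(\left(-55\right) \left(-30\right) - 20167\right) - 8557\right) + 37433\right) \left(317177 - 177248\right) = \left(\left(\left(1650 - 20167\right) - 8557\right) + 37433\right) 139929 = \left(\left(-18517 - 8557\right) + 37433\right) 139929 = \left(-27074 + 37433\right) 139929 = 10359 \cdot 139929 = 1449524511$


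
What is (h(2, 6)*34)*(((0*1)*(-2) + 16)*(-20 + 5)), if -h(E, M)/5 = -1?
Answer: -40800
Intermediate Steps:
h(E, M) = 5 (h(E, M) = -5*(-1) = 5)
(h(2, 6)*34)*(((0*1)*(-2) + 16)*(-20 + 5)) = (5*34)*(((0*1)*(-2) + 16)*(-20 + 5)) = 170*((0*(-2) + 16)*(-15)) = 170*((0 + 16)*(-15)) = 170*(16*(-15)) = 170*(-240) = -40800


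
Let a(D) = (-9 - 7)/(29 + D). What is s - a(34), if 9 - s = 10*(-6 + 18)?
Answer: -6977/63 ≈ -110.75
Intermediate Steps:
a(D) = -16/(29 + D)
s = -111 (s = 9 - 10*(-6 + 18) = 9 - 10*12 = 9 - 1*120 = 9 - 120 = -111)
s - a(34) = -111 - (-16)/(29 + 34) = -111 - (-16)/63 = -111 - 1*(-16/63) = -111 + 16/63 = -6977/63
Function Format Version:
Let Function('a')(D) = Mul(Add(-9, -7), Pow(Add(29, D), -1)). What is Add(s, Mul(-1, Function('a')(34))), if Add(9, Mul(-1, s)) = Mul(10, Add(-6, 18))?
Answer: Rational(-6977, 63) ≈ -110.75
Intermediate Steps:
Function('a')(D) = Mul(-16, Pow(Add(29, D), -1))
s = -111 (s = Add(9, Mul(-1, Mul(10, Add(-6, 18)))) = Add(9, Mul(-1, Mul(10, 12))) = Add(9, Mul(-1, 120)) = Add(9, -120) = -111)
Add(s, Mul(-1, Function('a')(34))) = Add(-111, Mul(-1, Mul(-16, Pow(Add(29, 34), -1)))) = Add(-111, Mul(-1, Mul(-16, Pow(63, -1)))) = Add(-111, Mul(-1, Mul(-16, Rational(1, 63)))) = Add(-111, Mul(-1, Rational(-16, 63))) = Add(-111, Rational(16, 63)) = Rational(-6977, 63)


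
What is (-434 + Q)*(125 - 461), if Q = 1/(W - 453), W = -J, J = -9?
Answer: 5395516/37 ≈ 1.4582e+5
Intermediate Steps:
W = 9 (W = -1*(-9) = 9)
Q = -1/444 (Q = 1/(9 - 453) = 1/(-444) = -1/444 ≈ -0.0022523)
(-434 + Q)*(125 - 461) = (-434 - 1/444)*(125 - 461) = -192697/444*(-336) = 5395516/37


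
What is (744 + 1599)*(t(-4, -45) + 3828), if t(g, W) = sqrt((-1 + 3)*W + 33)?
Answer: 8969004 + 2343*I*sqrt(57) ≈ 8.969e+6 + 17689.0*I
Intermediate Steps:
t(g, W) = sqrt(33 + 2*W) (t(g, W) = sqrt(2*W + 33) = sqrt(33 + 2*W))
(744 + 1599)*(t(-4, -45) + 3828) = (744 + 1599)*(sqrt(33 + 2*(-45)) + 3828) = 2343*(sqrt(33 - 90) + 3828) = 2343*(sqrt(-57) + 3828) = 2343*(I*sqrt(57) + 3828) = 2343*(3828 + I*sqrt(57)) = 8969004 + 2343*I*sqrt(57)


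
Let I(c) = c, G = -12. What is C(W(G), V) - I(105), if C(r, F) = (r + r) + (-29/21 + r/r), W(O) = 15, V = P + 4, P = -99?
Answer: -1583/21 ≈ -75.381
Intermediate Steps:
V = -95 (V = -99 + 4 = -95)
C(r, F) = -8/21 + 2*r (C(r, F) = 2*r + (-29*1/21 + 1) = 2*r + (-29/21 + 1) = 2*r - 8/21 = -8/21 + 2*r)
C(W(G), V) - I(105) = (-8/21 + 2*15) - 1*105 = (-8/21 + 30) - 105 = 622/21 - 105 = -1583/21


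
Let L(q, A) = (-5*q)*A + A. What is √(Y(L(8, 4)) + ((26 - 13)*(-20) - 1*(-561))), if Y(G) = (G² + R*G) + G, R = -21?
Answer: √27757 ≈ 166.60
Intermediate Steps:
L(q, A) = A - 5*A*q (L(q, A) = -5*A*q + A = A - 5*A*q)
Y(G) = G² - 20*G (Y(G) = (G² - 21*G) + G = G² - 20*G)
√(Y(L(8, 4)) + ((26 - 13)*(-20) - 1*(-561))) = √((4*(1 - 5*8))*(-20 + 4*(1 - 5*8)) + ((26 - 13)*(-20) - 1*(-561))) = √((4*(1 - 40))*(-20 + 4*(1 - 40)) + (13*(-20) + 561)) = √((4*(-39))*(-20 + 4*(-39)) + (-260 + 561)) = √(-156*(-20 - 156) + 301) = √(-156*(-176) + 301) = √(27456 + 301) = √27757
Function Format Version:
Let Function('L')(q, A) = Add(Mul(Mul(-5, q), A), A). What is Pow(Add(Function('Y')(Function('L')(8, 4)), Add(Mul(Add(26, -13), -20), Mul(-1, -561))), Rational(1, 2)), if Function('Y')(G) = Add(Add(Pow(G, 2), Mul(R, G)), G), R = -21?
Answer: Pow(27757, Rational(1, 2)) ≈ 166.60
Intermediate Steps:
Function('L')(q, A) = Add(A, Mul(-5, A, q)) (Function('L')(q, A) = Add(Mul(-5, A, q), A) = Add(A, Mul(-5, A, q)))
Function('Y')(G) = Add(Pow(G, 2), Mul(-20, G)) (Function('Y')(G) = Add(Add(Pow(G, 2), Mul(-21, G)), G) = Add(Pow(G, 2), Mul(-20, G)))
Pow(Add(Function('Y')(Function('L')(8, 4)), Add(Mul(Add(26, -13), -20), Mul(-1, -561))), Rational(1, 2)) = Pow(Add(Mul(Mul(4, Add(1, Mul(-5, 8))), Add(-20, Mul(4, Add(1, Mul(-5, 8))))), Add(Mul(Add(26, -13), -20), Mul(-1, -561))), Rational(1, 2)) = Pow(Add(Mul(Mul(4, Add(1, -40)), Add(-20, Mul(4, Add(1, -40)))), Add(Mul(13, -20), 561)), Rational(1, 2)) = Pow(Add(Mul(Mul(4, -39), Add(-20, Mul(4, -39))), Add(-260, 561)), Rational(1, 2)) = Pow(Add(Mul(-156, Add(-20, -156)), 301), Rational(1, 2)) = Pow(Add(Mul(-156, -176), 301), Rational(1, 2)) = Pow(Add(27456, 301), Rational(1, 2)) = Pow(27757, Rational(1, 2))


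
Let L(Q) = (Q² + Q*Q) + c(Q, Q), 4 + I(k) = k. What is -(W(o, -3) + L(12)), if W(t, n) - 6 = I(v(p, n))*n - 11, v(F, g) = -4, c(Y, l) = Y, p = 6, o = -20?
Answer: -319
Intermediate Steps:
I(k) = -4 + k
W(t, n) = -5 - 8*n (W(t, n) = 6 + ((-4 - 4)*n - 11) = 6 + (-8*n - 11) = 6 + (-11 - 8*n) = -5 - 8*n)
L(Q) = Q + 2*Q² (L(Q) = (Q² + Q*Q) + Q = (Q² + Q²) + Q = 2*Q² + Q = Q + 2*Q²)
-(W(o, -3) + L(12)) = -((-5 - 8*(-3)) + 12*(1 + 2*12)) = -((-5 + 24) + 12*(1 + 24)) = -(19 + 12*25) = -(19 + 300) = -1*319 = -319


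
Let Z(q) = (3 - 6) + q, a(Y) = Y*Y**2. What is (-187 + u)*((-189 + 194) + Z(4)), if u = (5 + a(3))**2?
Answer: 5022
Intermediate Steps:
a(Y) = Y**3
Z(q) = -3 + q
u = 1024 (u = (5 + 3**3)**2 = (5 + 27)**2 = 32**2 = 1024)
(-187 + u)*((-189 + 194) + Z(4)) = (-187 + 1024)*((-189 + 194) + (-3 + 4)) = 837*(5 + 1) = 837*6 = 5022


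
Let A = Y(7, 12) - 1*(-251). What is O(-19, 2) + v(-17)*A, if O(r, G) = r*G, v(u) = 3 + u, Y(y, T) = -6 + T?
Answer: -3636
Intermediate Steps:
O(r, G) = G*r
A = 257 (A = (-6 + 12) - 1*(-251) = 6 + 251 = 257)
O(-19, 2) + v(-17)*A = 2*(-19) + (3 - 17)*257 = -38 - 14*257 = -38 - 3598 = -3636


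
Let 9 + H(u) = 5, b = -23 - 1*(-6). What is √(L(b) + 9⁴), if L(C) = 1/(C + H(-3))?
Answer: 166*√105/21 ≈ 81.000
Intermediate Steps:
b = -17 (b = -23 + 6 = -17)
H(u) = -4 (H(u) = -9 + 5 = -4)
L(C) = 1/(-4 + C) (L(C) = 1/(C - 4) = 1/(-4 + C))
√(L(b) + 9⁴) = √(1/(-4 - 17) + 9⁴) = √(1/(-21) + 6561) = √(-1/21 + 6561) = √(137780/21) = 166*√105/21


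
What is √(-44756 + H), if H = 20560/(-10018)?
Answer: 2*I*√280745789439/5009 ≈ 211.56*I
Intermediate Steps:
H = -10280/5009 (H = 20560*(-1/10018) = -10280/5009 ≈ -2.0523)
√(-44756 + H) = √(-44756 - 10280/5009) = √(-224193084/5009) = 2*I*√280745789439/5009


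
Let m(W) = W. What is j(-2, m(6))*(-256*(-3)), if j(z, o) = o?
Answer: 4608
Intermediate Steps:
j(-2, m(6))*(-256*(-3)) = 6*(-256*(-3)) = 6*768 = 4608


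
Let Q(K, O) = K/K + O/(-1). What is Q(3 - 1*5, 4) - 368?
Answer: -371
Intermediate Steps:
Q(K, O) = 1 - O (Q(K, O) = 1 + O*(-1) = 1 - O)
Q(3 - 1*5, 4) - 368 = (1 - 1*4) - 368 = (1 - 4) - 368 = -3 - 368 = -371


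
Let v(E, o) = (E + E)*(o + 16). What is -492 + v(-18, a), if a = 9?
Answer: -1392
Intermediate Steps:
v(E, o) = 2*E*(16 + o) (v(E, o) = (2*E)*(16 + o) = 2*E*(16 + o))
-492 + v(-18, a) = -492 + 2*(-18)*(16 + 9) = -492 + 2*(-18)*25 = -492 - 900 = -1392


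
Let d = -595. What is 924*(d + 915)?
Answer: 295680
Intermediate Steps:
924*(d + 915) = 924*(-595 + 915) = 924*320 = 295680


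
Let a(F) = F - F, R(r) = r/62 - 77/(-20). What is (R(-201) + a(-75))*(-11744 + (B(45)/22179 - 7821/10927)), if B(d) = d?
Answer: -89422219161691/12521413205 ≈ -7141.5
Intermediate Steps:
R(r) = 77/20 + r/62 (R(r) = r*(1/62) - 77*(-1/20) = r/62 + 77/20 = 77/20 + r/62)
a(F) = 0
(R(-201) + a(-75))*(-11744 + (B(45)/22179 - 7821/10927)) = ((77/20 + (1/62)*(-201)) + 0)*(-11744 + (45/22179 - 7821/10927)) = ((77/20 - 201/62) + 0)*(-11744 + (45*(1/22179) - 7821*1/10927)) = (377/620 + 0)*(-11744 + (15/7393 - 7821/10927)) = 377*(-11744 - 57656748/80783311)/620 = (377/620)*(-948776861132/80783311) = -89422219161691/12521413205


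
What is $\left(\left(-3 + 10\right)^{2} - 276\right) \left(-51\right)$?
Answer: $11577$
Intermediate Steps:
$\left(\left(-3 + 10\right)^{2} - 276\right) \left(-51\right) = \left(7^{2} - 276\right) \left(-51\right) = \left(49 - 276\right) \left(-51\right) = \left(-227\right) \left(-51\right) = 11577$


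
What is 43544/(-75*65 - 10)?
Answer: -43544/4885 ≈ -8.9138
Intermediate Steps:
43544/(-75*65 - 10) = 43544/(-4875 - 10) = 43544/(-4885) = 43544*(-1/4885) = -43544/4885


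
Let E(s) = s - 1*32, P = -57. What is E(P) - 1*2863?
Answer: -2952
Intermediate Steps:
E(s) = -32 + s (E(s) = s - 32 = -32 + s)
E(P) - 1*2863 = (-32 - 57) - 1*2863 = -89 - 2863 = -2952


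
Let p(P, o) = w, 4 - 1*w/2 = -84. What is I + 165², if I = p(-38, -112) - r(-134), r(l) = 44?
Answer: 27357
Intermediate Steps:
w = 176 (w = 8 - 2*(-84) = 8 + 168 = 176)
p(P, o) = 176
I = 132 (I = 176 - 1*44 = 176 - 44 = 132)
I + 165² = 132 + 165² = 132 + 27225 = 27357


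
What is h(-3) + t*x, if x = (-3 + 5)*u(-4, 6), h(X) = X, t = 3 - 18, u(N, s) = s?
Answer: -183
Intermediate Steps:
t = -15
x = 12 (x = (-3 + 5)*6 = 2*6 = 12)
h(-3) + t*x = -3 - 15*12 = -3 - 180 = -183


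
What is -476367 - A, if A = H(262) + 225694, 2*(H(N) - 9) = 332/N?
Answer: -91971253/131 ≈ -7.0207e+5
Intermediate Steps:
H(N) = 9 + 166/N (H(N) = 9 + (332/N)/2 = 9 + 166/N)
A = 29567176/131 (A = (9 + 166/262) + 225694 = (9 + 166*(1/262)) + 225694 = (9 + 83/131) + 225694 = 1262/131 + 225694 = 29567176/131 ≈ 2.2570e+5)
-476367 - A = -476367 - 1*29567176/131 = -476367 - 29567176/131 = -91971253/131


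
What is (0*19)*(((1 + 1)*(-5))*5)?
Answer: 0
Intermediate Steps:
(0*19)*(((1 + 1)*(-5))*5) = 0*((2*(-5))*5) = 0*(-10*5) = 0*(-50) = 0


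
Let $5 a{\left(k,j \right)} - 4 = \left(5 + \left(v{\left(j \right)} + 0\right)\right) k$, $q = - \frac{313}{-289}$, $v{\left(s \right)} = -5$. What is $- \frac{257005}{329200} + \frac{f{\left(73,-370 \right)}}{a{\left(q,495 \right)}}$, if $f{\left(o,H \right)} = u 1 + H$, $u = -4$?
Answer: $- \frac{30831601}{65840} \approx -468.28$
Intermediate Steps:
$f{\left(o,H \right)} = -4 + H$ ($f{\left(o,H \right)} = \left(-4\right) 1 + H = -4 + H$)
$q = \frac{313}{289}$ ($q = \left(-313\right) \left(- \frac{1}{289}\right) = \frac{313}{289} \approx 1.083$)
$a{\left(k,j \right)} = \frac{4}{5}$ ($a{\left(k,j \right)} = \frac{4}{5} + \frac{\left(5 + \left(-5 + 0\right)\right) k}{5} = \frac{4}{5} + \frac{\left(5 - 5\right) k}{5} = \frac{4}{5} + \frac{0 k}{5} = \frac{4}{5} + \frac{1}{5} \cdot 0 = \frac{4}{5} + 0 = \frac{4}{5}$)
$- \frac{257005}{329200} + \frac{f{\left(73,-370 \right)}}{a{\left(q,495 \right)}} = - \frac{257005}{329200} + \frac{-4 - 370}{\frac{4}{5}} = \left(-257005\right) \frac{1}{329200} - \frac{935}{2} = - \frac{51401}{65840} - \frac{935}{2} = - \frac{30831601}{65840}$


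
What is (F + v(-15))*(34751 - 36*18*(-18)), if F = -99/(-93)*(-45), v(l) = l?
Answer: -90509250/31 ≈ -2.9197e+6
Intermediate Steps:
F = -1485/31 (F = -99*(-1/93)*(-45) = (33/31)*(-45) = -1485/31 ≈ -47.903)
(F + v(-15))*(34751 - 36*18*(-18)) = (-1485/31 - 15)*(34751 - 36*18*(-18)) = -1950*(34751 - 648*(-18))/31 = -1950*(34751 + 11664)/31 = -1950/31*46415 = -90509250/31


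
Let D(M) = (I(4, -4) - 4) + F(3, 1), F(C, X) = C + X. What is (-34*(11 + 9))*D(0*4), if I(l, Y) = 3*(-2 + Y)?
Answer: 12240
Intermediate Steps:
I(l, Y) = -6 + 3*Y
D(M) = -18 (D(M) = ((-6 + 3*(-4)) - 4) + (3 + 1) = ((-6 - 12) - 4) + 4 = (-18 - 4) + 4 = -22 + 4 = -18)
(-34*(11 + 9))*D(0*4) = -34*(11 + 9)*(-18) = -34*20*(-18) = -680*(-18) = 12240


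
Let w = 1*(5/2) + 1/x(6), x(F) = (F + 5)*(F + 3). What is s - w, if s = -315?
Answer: -62867/198 ≈ -317.51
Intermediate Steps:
x(F) = (3 + F)*(5 + F) (x(F) = (5 + F)*(3 + F) = (3 + F)*(5 + F))
w = 497/198 (w = 1*(5/2) + 1/(15 + 6² + 8*6) = 1*(5*(½)) + 1/(15 + 36 + 48) = 1*(5/2) + 1/99 = 5/2 + 1/99 = 497/198 ≈ 2.5101)
s - w = -315 - 1*497/198 = -315 - 497/198 = -62867/198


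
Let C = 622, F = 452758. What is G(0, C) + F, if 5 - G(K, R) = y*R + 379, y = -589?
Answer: 818742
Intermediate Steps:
G(K, R) = -374 + 589*R (G(K, R) = 5 - (-589*R + 379) = 5 - (379 - 589*R) = 5 + (-379 + 589*R) = -374 + 589*R)
G(0, C) + F = (-374 + 589*622) + 452758 = (-374 + 366358) + 452758 = 365984 + 452758 = 818742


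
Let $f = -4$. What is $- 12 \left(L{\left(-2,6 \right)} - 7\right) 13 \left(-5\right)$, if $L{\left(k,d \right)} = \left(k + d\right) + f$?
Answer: $-5460$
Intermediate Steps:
$L{\left(k,d \right)} = -4 + d + k$ ($L{\left(k,d \right)} = \left(k + d\right) - 4 = \left(d + k\right) - 4 = -4 + d + k$)
$- 12 \left(L{\left(-2,6 \right)} - 7\right) 13 \left(-5\right) = - 12 \left(\left(-4 + 6 - 2\right) - 7\right) 13 \left(-5\right) = - 12 \left(0 - 7\right) \left(-65\right) = \left(-12\right) \left(-7\right) \left(-65\right) = 84 \left(-65\right) = -5460$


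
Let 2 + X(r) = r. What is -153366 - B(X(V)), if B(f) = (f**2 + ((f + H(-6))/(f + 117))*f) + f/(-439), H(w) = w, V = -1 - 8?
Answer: -7142447317/46534 ≈ -1.5349e+5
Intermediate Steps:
V = -9
X(r) = -2 + r
B(f) = f**2 - f/439 + f*(-6 + f)/(117 + f) (B(f) = (f**2 + ((f - 6)/(f + 117))*f) + f/(-439) = (f**2 + ((-6 + f)/(117 + f))*f) + f*(-1/439) = (f**2 + ((-6 + f)/(117 + f))*f) - f/439 = (f**2 + f*(-6 + f)/(117 + f)) - f/439 = f**2 - f/439 + f*(-6 + f)/(117 + f))
-153366 - B(X(V)) = -153366 - (-2 - 9)*(-2751 + 439*(-2 - 9)**2 + 51801*(-2 - 9))/(439*(117 + (-2 - 9))) = -153366 - (-11)*(-2751 + 439*(-11)**2 + 51801*(-11))/(439*(117 - 11)) = -153366 - (-11)*(-2751 + 439*121 - 569811)/(439*106) = -153366 - (-11)*(-2751 + 53119 - 569811)/(439*106) = -153366 - (-11)*(-519443)/(439*106) = -153366 - 1*5713873/46534 = -153366 - 5713873/46534 = -7142447317/46534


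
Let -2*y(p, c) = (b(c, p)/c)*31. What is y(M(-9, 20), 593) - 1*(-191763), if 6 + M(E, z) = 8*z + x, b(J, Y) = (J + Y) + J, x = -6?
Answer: 113694782/593 ≈ 1.9173e+5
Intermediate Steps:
b(J, Y) = Y + 2*J
M(E, z) = -12 + 8*z (M(E, z) = -6 + (8*z - 6) = -6 + (-6 + 8*z) = -12 + 8*z)
y(p, c) = -31*(p + 2*c)/(2*c) (y(p, c) = -(p + 2*c)/c*31/2 = -31*(p + 2*c)/(2*c))
y(M(-9, 20), 593) - 1*(-191763) = (-31 - 31/2*(-12 + 8*20)/593) - 1*(-191763) = (-31 - 31/2*(-12 + 160)*1/593) + 191763 = (-31 - 31/2*148*1/593) + 191763 = (-31 - 2294/593) + 191763 = -20677/593 + 191763 = 113694782/593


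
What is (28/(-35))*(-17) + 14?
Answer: 138/5 ≈ 27.600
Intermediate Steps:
(28/(-35))*(-17) + 14 = (28*(-1/35))*(-17) + 14 = -4/5*(-17) + 14 = 68/5 + 14 = 138/5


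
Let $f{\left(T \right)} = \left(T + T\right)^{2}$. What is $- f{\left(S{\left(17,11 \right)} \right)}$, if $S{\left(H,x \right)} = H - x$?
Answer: $-144$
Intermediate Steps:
$f{\left(T \right)} = 4 T^{2}$ ($f{\left(T \right)} = \left(2 T\right)^{2} = 4 T^{2}$)
$- f{\left(S{\left(17,11 \right)} \right)} = - 4 \left(17 - 11\right)^{2} = - 4 \cdot 6^{2} = - 4 \cdot 36 = \left(-1\right) 144 = -144$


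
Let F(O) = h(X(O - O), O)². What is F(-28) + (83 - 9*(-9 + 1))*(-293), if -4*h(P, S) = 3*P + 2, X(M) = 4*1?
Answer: -181611/4 ≈ -45403.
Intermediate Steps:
X(M) = 4
h(P, S) = -½ - 3*P/4 (h(P, S) = -(3*P + 2)/4 = -(2 + 3*P)/4 = -½ - 3*P/4)
F(O) = 49/4 (F(O) = (-½ - ¾*4)² = (-½ - 3)² = (-7/2)² = 49/4)
F(-28) + (83 - 9*(-9 + 1))*(-293) = 49/4 + (83 - 9*(-9 + 1))*(-293) = 49/4 + (83 - 9*(-8))*(-293) = 49/4 + (83 + 72)*(-293) = 49/4 + 155*(-293) = 49/4 - 45415 = -181611/4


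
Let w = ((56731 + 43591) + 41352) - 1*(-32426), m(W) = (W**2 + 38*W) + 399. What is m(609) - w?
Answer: 220322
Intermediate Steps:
m(W) = 399 + W**2 + 38*W
w = 174100 (w = (100322 + 41352) + 32426 = 141674 + 32426 = 174100)
m(609) - w = (399 + 609**2 + 38*609) - 1*174100 = (399 + 370881 + 23142) - 174100 = 394422 - 174100 = 220322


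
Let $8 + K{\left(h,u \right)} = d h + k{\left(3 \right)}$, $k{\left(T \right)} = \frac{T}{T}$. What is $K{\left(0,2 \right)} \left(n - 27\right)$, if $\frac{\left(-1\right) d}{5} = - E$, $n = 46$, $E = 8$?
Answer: $-133$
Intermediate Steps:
$k{\left(T \right)} = 1$
$d = 40$ ($d = - 5 \left(\left(-1\right) 8\right) = \left(-5\right) \left(-8\right) = 40$)
$K{\left(h,u \right)} = -7 + 40 h$ ($K{\left(h,u \right)} = -8 + \left(40 h + 1\right) = -8 + \left(1 + 40 h\right) = -7 + 40 h$)
$K{\left(0,2 \right)} \left(n - 27\right) = \left(-7 + 40 \cdot 0\right) \left(46 - 27\right) = \left(-7 + 0\right) 19 = \left(-7\right) 19 = -133$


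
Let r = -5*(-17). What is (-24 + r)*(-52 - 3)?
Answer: -3355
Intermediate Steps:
r = 85
(-24 + r)*(-52 - 3) = (-24 + 85)*(-52 - 3) = 61*(-55) = -3355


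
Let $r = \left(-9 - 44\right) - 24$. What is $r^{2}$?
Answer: $5929$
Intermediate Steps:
$r = -77$ ($r = \left(-9 - 44\right) - 24 = -53 - 24 = -77$)
$r^{2} = \left(-77\right)^{2} = 5929$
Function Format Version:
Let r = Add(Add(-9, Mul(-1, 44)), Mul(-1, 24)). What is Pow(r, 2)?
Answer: 5929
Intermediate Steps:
r = -77 (r = Add(Add(-9, -44), -24) = Add(-53, -24) = -77)
Pow(r, 2) = Pow(-77, 2) = 5929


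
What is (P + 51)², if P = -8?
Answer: 1849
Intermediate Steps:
(P + 51)² = (-8 + 51)² = 43² = 1849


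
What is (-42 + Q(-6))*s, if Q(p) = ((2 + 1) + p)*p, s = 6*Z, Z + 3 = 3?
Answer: 0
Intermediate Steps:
Z = 0 (Z = -3 + 3 = 0)
s = 0 (s = 6*0 = 0)
Q(p) = p*(3 + p) (Q(p) = (3 + p)*p = p*(3 + p))
(-42 + Q(-6))*s = (-42 - 6*(3 - 6))*0 = (-42 - 6*(-3))*0 = (-42 + 18)*0 = -24*0 = 0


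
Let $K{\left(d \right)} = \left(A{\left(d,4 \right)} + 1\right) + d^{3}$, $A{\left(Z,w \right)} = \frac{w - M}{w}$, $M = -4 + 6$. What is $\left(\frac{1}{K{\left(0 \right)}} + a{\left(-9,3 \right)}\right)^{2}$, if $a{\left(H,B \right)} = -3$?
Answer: $\frac{49}{9} \approx 5.4444$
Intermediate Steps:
$M = 2$
$A{\left(Z,w \right)} = \frac{-2 + w}{w}$ ($A{\left(Z,w \right)} = \frac{w - 2}{w} = \frac{-2 + w}{w}$)
$K{\left(d \right)} = \frac{3}{2} + d^{3}$ ($K{\left(d \right)} = \left(\frac{-2 + 4}{4} + 1\right) + d^{3} = \left(\frac{1}{4} \cdot 2 + 1\right) + d^{3} = \left(\frac{1}{2} + 1\right) + d^{3} = \frac{3}{2} + d^{3}$)
$\left(\frac{1}{K{\left(0 \right)}} + a{\left(-9,3 \right)}\right)^{2} = \left(\frac{1}{\frac{3}{2} + 0^{3}} - 3\right)^{2} = \left(\frac{1}{\frac{3}{2} + 0} - 3\right)^{2} = \left(\frac{1}{\frac{3}{2}} - 3\right)^{2} = \left(\frac{2}{3} - 3\right)^{2} = \left(- \frac{7}{3}\right)^{2} = \frac{49}{9}$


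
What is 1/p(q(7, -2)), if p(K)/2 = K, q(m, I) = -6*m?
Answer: -1/84 ≈ -0.011905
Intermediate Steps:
p(K) = 2*K
1/p(q(7, -2)) = 1/(2*(-6*7)) = 1/(2*(-42)) = 1/(-84) = -1/84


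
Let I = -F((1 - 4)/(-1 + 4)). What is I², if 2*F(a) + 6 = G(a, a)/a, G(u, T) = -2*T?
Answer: 16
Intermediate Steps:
F(a) = -4 (F(a) = -3 + ((-2*a)/a)/2 = -3 + (½)*(-2) = -3 - 1 = -4)
I = 4 (I = -1*(-4) = 4)
I² = 4² = 16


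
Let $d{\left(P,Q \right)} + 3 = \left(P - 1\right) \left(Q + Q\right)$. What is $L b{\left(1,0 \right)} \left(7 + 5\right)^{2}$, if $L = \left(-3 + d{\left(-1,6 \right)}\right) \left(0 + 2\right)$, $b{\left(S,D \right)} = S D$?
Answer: $0$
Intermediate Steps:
$b{\left(S,D \right)} = D S$
$d{\left(P,Q \right)} = -3 + 2 Q \left(-1 + P\right)$ ($d{\left(P,Q \right)} = -3 + \left(P - 1\right) \left(Q + Q\right) = -3 + \left(-1 + P\right) 2 Q = -3 + 2 Q \left(-1 + P\right)$)
$L = -60$ ($L = \left(-3 - \left(15 + 12\right)\right) \left(0 + 2\right) = \left(-3 - 27\right) 2 = \left(-30\right) 2 = -60$)
$L b{\left(1,0 \right)} \left(7 + 5\right)^{2} = - 60 \cdot 0 \cdot 1 \left(7 + 5\right)^{2} = \left(-60\right) 0 \cdot 12^{2} = 0 \cdot 144 = 0$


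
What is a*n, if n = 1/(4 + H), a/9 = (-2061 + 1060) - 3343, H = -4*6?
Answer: 9774/5 ≈ 1954.8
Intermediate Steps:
H = -24
a = -39096 (a = 9*((-2061 + 1060) - 3343) = 9*(-1001 - 3343) = 9*(-4344) = -39096)
n = -1/20 (n = 1/(4 - 24) = 1/(-20) = -1/20 ≈ -0.050000)
a*n = -39096*(-1/20) = 9774/5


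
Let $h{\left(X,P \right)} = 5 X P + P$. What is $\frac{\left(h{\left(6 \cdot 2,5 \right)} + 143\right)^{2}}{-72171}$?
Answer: $- \frac{200704}{72171} \approx -2.781$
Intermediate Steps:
$h{\left(X,P \right)} = P + 5 P X$ ($h{\left(X,P \right)} = 5 P X + P = P + 5 P X$)
$\frac{\left(h{\left(6 \cdot 2,5 \right)} + 143\right)^{2}}{-72171} = \frac{\left(5 \left(1 + 5 \cdot 6 \cdot 2\right) + 143\right)^{2}}{-72171} = \left(5 \left(1 + 5 \cdot 12\right) + 143\right)^{2} \left(- \frac{1}{72171}\right) = \left(5 \left(1 + 60\right) + 143\right)^{2} \left(- \frac{1}{72171}\right) = \left(5 \cdot 61 + 143\right)^{2} \left(- \frac{1}{72171}\right) = \left(305 + 143\right)^{2} \left(- \frac{1}{72171}\right) = 448^{2} \left(- \frac{1}{72171}\right) = 200704 \left(- \frac{1}{72171}\right) = - \frac{200704}{72171}$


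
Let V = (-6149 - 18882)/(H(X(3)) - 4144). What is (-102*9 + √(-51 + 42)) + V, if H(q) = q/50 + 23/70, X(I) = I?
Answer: -661290751/725132 + 3*I ≈ -911.96 + 3.0*I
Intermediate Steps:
H(q) = 23/70 + q/50 (H(q) = q*(1/50) + 23*(1/70) = q/50 + 23/70 = 23/70 + q/50)
V = 4380425/725132 (V = (-6149 - 18882)/((23/70 + (1/50)*3) - 4144) = -25031/((23/70 + 3/50) - 4144) = -25031/(68/175 - 4144) = -25031/(-725132/175) = -25031*(-175/725132) = 4380425/725132 ≈ 6.0409)
(-102*9 + √(-51 + 42)) + V = (-102*9 + √(-51 + 42)) + 4380425/725132 = (-918 + √(-9)) + 4380425/725132 = (-918 + 3*I) + 4380425/725132 = -661290751/725132 + 3*I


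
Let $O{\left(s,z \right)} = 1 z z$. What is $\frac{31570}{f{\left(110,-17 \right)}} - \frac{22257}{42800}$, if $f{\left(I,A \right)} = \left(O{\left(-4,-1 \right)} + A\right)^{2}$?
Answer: $\frac{42046819}{342400} \approx 122.8$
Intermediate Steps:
$O{\left(s,z \right)} = z^{2}$ ($O{\left(s,z \right)} = z z = z^{2}$)
$f{\left(I,A \right)} = \left(1 + A\right)^{2}$ ($f{\left(I,A \right)} = \left(\left(-1\right)^{2} + A\right)^{2} = \left(1 + A\right)^{2}$)
$\frac{31570}{f{\left(110,-17 \right)}} - \frac{22257}{42800} = \frac{31570}{\left(1 - 17\right)^{2}} - \frac{22257}{42800} = \frac{31570}{\left(-16\right)^{2}} - \frac{22257}{42800} = \frac{31570}{256} - \frac{22257}{42800} = 31570 \cdot \frac{1}{256} - \frac{22257}{42800} = \frac{15785}{128} - \frac{22257}{42800} = \frac{42046819}{342400}$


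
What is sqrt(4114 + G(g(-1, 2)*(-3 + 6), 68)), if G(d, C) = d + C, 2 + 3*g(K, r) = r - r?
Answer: 2*sqrt(1045) ≈ 64.653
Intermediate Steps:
g(K, r) = -2/3 (g(K, r) = -2/3 + (r - r)/3 = -2/3 + (1/3)*0 = -2/3 + 0 = -2/3)
G(d, C) = C + d
sqrt(4114 + G(g(-1, 2)*(-3 + 6), 68)) = sqrt(4114 + (68 - 2*(-3 + 6)/3)) = sqrt(4114 + (68 - 2/3*3)) = sqrt(4114 + (68 - 2)) = sqrt(4114 + 66) = sqrt(4180) = 2*sqrt(1045)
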